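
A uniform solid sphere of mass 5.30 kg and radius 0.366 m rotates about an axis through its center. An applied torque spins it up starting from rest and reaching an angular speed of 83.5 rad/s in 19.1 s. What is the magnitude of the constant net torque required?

τ ≈ 1.24 N·m

I = (2/5)MR² = (2/5)(5.30)(0.366)² = 0.2840 kg·m².
α = Δω/Δt = (83.5 − 0)/19.1 = 4.372 rad/s².
τ = Iα = (0.2840)(4.372) = 1.242 N·m.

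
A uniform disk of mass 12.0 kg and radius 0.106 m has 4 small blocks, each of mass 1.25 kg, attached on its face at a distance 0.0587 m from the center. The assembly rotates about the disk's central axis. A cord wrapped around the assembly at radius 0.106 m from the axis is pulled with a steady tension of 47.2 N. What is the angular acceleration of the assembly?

I_disk = ½MR² = ½(12.0)(0.106)² = 0.06742 kg·m².
I_blocks = 4·m·r² = 4(1.25)(0.0587)² = 0.01723 kg·m².
Total I = 0.08464 kg·m².
τ = F r = (47.2)(0.106) = 5.003 N·m.
α = τ/I = 5.003/0.08464 = 59.11 rad/s².

α ≈ 59.1 rad/s²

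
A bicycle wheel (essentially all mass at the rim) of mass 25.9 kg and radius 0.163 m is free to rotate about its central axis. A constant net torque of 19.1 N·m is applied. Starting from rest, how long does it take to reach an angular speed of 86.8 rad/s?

I = MR² = (25.9)(0.163)² = 0.6881 kg·m².
α = τ/I = 19.1/0.6881 = 27.76 rad/s².
ω = αt ⇒ t = ω/α = 86.8/27.76 = 3.127 s.

t ≈ 3.13 s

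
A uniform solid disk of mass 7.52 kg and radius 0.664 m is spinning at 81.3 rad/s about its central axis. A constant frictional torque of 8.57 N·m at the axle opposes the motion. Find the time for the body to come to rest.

I = ½MR² = (1/2)(7.52)(0.664)² = 1.658 kg·m².
The net torque has magnitude 8.57 N·m, opposing ω.
|α| = τ/I = 8.570/1.658 = 5.170 rad/s² (deceleration).
0 = ω₀ − |α|t ⇒ t = ω₀/|α| = 81.3/5.170 = 15.73 s.

t ≈ 15.7 s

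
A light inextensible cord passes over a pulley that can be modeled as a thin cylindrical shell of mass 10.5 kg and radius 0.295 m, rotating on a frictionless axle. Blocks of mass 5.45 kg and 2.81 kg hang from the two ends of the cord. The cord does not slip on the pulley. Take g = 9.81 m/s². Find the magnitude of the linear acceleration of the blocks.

a ≈ 1.38 m/s²

I = MR² = (10.5)(0.295)² = 0.9138 kg·m².
Heavier block: m₁g − T₁ = m₁a. Lighter block: T₂ − m₂g = m₂a.
Pulley: (T₁ − T₂)R = Iα = I(a/R), so T₁ − T₂ = (I/R²)a = 1·M_p a = 10.50·a.
Adding the three: (m₁ − m₂)g = (m₁ + m₂ + 10.50)a, so a = (5.45 − 2.81)(9.81)/(5.45 + 2.81 + 10.50) = 1.381 m/s².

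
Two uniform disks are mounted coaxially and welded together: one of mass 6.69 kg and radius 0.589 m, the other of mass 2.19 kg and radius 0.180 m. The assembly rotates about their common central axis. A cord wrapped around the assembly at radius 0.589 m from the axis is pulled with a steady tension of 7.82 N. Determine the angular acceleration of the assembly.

α ≈ 3.85 rad/s²

I = ½M₁R₁² + ½M₂R₂² = ½(6.69)(0.589)² + ½(2.19)(0.180)² = 1.196 kg·m².
τ = F r = (7.82)(0.589) = 4.606 N·m.
α = τ/I = 4.606/1.196 = 3.851 rad/s².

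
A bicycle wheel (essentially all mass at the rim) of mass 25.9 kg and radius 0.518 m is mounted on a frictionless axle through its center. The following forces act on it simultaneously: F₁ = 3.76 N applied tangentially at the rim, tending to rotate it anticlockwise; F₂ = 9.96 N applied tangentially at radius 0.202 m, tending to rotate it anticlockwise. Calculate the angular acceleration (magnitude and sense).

I = MR² = (25.9)(0.518)² = 6.950 kg·m².
Taking anticlockwise as positive: τ₁ = +(3.76)(0.518) = +1.948 N·m; τ₂ = +(9.96)(0.202) = +2.012 N·m.
Net torque τ = 3.960 N·m.
α = τ/I = 3.960/6.950 = 0.5698 rad/s².

α ≈ 0.570 rad/s², anticlockwise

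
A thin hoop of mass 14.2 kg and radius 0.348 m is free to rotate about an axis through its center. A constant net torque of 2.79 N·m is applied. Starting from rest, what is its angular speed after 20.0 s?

ω ≈ 32.4 rad/s

I = MR² = (14.2)(0.348)² = 1.720 kg·m².
α = τ/I = 2.79/1.720 = 1.622 rad/s².
ω = ω₀ + αt = 0 + (1.622)(20.0) = 32.45 rad/s.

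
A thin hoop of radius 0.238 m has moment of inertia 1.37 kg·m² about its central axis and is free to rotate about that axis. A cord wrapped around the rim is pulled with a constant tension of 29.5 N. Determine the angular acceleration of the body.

τ = F R = (29.5)(0.238) = 7.021 N·m.
Newton's second law for rotation, τ = Iα, gives α = τ/I = 7.021/1.370 = 5.125 rad/s².

α ≈ 5.12 rad/s²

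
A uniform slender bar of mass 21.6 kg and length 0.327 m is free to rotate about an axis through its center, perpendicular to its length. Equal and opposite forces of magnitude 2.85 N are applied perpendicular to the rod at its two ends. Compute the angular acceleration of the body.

α ≈ 4.84 rad/s²

I = (1/12)ML² = (1/12)(21.6)(0.327)² = 0.1925 kg·m².
The couple gives τ = F·(L/2) + F·(L/2) = F L = (2.85)(0.327) = 0.9320 N·m.
Newton's second law for rotation, τ = Iα, gives α = τ/I = 0.9320/0.1925 = 4.842 rad/s².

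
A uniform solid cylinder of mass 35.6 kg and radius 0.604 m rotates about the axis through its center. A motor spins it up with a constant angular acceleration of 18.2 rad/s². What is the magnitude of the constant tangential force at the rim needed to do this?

I = ½MR² = (1/2)(35.6)(0.604)² = 6.494 kg·m².
The required torque is τ = Iα = (6.494)(18.20) = 118.2 N·m.
A tangential force at the rim gives τ = FR, so F = τ/R = 118.2/0.604 = 195.7 N.

F ≈ 196 N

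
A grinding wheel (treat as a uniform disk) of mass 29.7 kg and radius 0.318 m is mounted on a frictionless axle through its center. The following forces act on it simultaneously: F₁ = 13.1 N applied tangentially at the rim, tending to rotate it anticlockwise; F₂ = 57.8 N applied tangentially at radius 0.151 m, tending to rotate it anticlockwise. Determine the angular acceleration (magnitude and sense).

I = ½MR² = (1/2)(29.7)(0.318)² = 1.502 kg·m².
Taking anticlockwise as positive: τ₁ = +(13.1)(0.318) = +4.166 N·m; τ₂ = +(57.8)(0.151) = +8.728 N·m.
Net torque τ = 12.89 N·m.
α = τ/I = 12.89/1.502 = 8.586 rad/s².

α ≈ 8.59 rad/s², anticlockwise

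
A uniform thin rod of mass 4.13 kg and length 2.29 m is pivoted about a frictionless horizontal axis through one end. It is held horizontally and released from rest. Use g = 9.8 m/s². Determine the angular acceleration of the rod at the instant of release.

α ≈ 6.42 rad/s²

About the pivot, I = (1/3)ML² = (1/3)(4.13)(2.29)² = 7.219 kg·m².
The weight acts at the center, a distance L/2 = 1.145 m from the pivot; τ = Mg(L/2) = 46.34 N·m.
α = τ/I = 46.34/7.219 = 6.419 rad/s².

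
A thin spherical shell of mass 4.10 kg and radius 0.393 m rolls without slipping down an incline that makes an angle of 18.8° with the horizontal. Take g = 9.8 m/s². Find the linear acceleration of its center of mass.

Translation along the incline: Mg sinθ − f = Ma.
Rotation about the center: fR = Iα with I = (2/3)MR². No-slip gives a = αR, so f = (I/R²)a = (2/3)M a.
Substituting: Mg sinθ = (1 + 0.6667)Ma, so a = g sinθ/(1 + 0.6667) = (9.8) sin 18.8° / 1.667 = 1.895 m/s².

a ≈ 1.89 m/s²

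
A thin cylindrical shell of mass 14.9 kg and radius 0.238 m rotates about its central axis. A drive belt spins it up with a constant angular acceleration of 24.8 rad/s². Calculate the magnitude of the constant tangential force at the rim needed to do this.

F ≈ 87.9 N

I = MR² = (14.9)(0.238)² = 0.8440 kg·m².
The required torque is τ = Iα = (0.8440)(24.80) = 20.93 N·m.
A tangential force at the rim gives τ = FR, so F = τ/R = 20.93/0.238 = 87.95 N.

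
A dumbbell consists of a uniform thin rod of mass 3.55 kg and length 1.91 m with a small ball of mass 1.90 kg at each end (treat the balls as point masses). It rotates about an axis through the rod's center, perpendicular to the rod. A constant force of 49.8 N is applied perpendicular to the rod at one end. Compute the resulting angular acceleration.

I_rod = (1/12)ML² = (1/12)(3.55)(1.91)² = 1.079 kg·m².
I_balls = 2·m·(L/2)² = 2(1.90)(0.9550)² = 3.466 kg·m².
Total I = 4.545 kg·m².
τ = F·(L/2) = (49.8)(0.955) = 47.56 N·m.
α = τ/I = 47.56/4.545 = 10.46 rad/s².

α ≈ 10.5 rad/s²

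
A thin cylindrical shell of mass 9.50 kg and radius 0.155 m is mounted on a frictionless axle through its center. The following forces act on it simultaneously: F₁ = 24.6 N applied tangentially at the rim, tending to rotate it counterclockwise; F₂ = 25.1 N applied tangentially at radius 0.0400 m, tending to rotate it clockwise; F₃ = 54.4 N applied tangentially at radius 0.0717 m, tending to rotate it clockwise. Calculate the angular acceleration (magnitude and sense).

I = MR² = (9.50)(0.155)² = 0.2282 kg·m².
Taking counterclockwise as positive: τ₁ = +(24.6)(0.155) = +3.813 N·m; τ₂ = −(25.1)(0.0400) = −1.004 N·m; τ₃ = −(54.4)(0.0717) = −3.900 N·m.
Net torque τ = -1.091 N·m.
α = τ/I = -1.091/0.2282 = -4.782 rad/s².

α ≈ 4.78 rad/s², clockwise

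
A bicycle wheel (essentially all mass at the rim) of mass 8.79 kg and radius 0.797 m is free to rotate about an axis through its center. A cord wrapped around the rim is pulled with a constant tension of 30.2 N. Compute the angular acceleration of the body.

α ≈ 4.31 rad/s²

I = MR² = (8.79)(0.797)² = 5.583 kg·m².
τ = F R = (30.2)(0.797) = 24.07 N·m.
Newton's second law for rotation, τ = Iα, gives α = τ/I = 24.07/5.583 = 4.311 rad/s².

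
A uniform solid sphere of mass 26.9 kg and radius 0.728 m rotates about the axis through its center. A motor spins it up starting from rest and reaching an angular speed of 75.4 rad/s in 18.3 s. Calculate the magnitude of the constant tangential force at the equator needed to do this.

I = (2/5)MR² = (2/5)(26.9)(0.728)² = 5.703 kg·m².
α = Δω/Δt = (75.4 − 0)/18.3 = 4.120 rad/s².
The required torque is τ = Iα = (5.703)(4.120) = 23.50 N·m.
A tangential force at the equator gives τ = FR, so F = τ/R = 23.50/0.728 = 32.27 N.

F ≈ 32.3 N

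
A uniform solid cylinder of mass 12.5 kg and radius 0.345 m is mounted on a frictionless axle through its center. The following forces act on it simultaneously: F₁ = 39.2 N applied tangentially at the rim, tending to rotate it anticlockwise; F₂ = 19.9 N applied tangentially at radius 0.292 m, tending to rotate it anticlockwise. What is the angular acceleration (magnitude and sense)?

α ≈ 26.0 rad/s², anticlockwise

I = ½MR² = (1/2)(12.5)(0.345)² = 0.7439 kg·m².
Taking anticlockwise as positive: τ₁ = +(39.2)(0.345) = +13.52 N·m; τ₂ = +(19.9)(0.292) = +5.811 N·m.
Net torque τ = 19.33 N·m.
α = τ/I = 19.33/0.7439 = 25.99 rad/s².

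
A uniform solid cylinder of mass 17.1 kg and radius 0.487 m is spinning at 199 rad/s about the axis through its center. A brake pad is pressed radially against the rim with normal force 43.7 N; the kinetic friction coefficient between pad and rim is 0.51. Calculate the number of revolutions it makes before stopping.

I = ½MR² = (1/2)(17.1)(0.487)² = 2.028 kg·m².
Friction force f = μN = (0.51)(43.7) = 22.29 N at the rim; torque magnitude τ = fR = 10.85 N·m, opposing ω.
|α| = τ/I = 10.85/2.028 = 5.352 rad/s² (deceleration).
ω² = ω₀² − 2|α|θ with ω = 0 ⇒ θ = ω₀²/(2|α|) = 3699 rad = 588.8 rev.

≈ 589 revolutions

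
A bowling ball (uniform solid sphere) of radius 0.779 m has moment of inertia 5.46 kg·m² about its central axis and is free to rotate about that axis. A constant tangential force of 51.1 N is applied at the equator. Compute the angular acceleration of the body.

α ≈ 7.29 rad/s²

τ = F R = (51.1)(0.779) = 39.81 N·m.
Newton's second law for rotation, τ = Iα, gives α = τ/I = 39.81/5.460 = 7.291 rad/s².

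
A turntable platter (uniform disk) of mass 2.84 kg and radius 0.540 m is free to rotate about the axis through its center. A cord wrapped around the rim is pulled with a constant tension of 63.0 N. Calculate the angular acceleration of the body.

I = ½MR² = (1/2)(2.84)(0.540)² = 0.4141 kg·m².
τ = F R = (63.0)(0.540) = 34.02 N·m.
From τ = Iα: α = 34.02/0.4141 = 82.16 rad/s².

α ≈ 82.2 rad/s²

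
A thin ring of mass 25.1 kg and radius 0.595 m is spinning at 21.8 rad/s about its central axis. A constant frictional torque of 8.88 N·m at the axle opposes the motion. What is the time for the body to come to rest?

I = MR² = (25.1)(0.595)² = 8.886 kg·m².
The net torque has magnitude 8.88 N·m, opposing ω.
|α| = τ/I = 8.880/8.886 = 0.9993 rad/s² (deceleration).
0 = ω₀ − |α|t ⇒ t = ω₀/|α| = 21.8/0.9993 = 21.81 s.

t ≈ 21.8 s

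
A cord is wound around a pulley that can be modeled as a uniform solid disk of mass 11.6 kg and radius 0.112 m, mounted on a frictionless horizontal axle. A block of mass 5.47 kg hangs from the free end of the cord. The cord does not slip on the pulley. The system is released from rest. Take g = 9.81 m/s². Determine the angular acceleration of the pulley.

α ≈ 42.5 rad/s²

I = ½MR² = (1/2)(11.6)(0.112)² = 0.07276 kg·m².
Block: mg − T = ma. Pulley: TR = Iα. No-slip: a = αR, so T = (I/R²)a = 5.800·a.
Then mg = (m + 5.800)a, so a = (5.47)(9.81)/(5.47 + 5.800) = 4.761 m/s².
α = a/R = 4.761/0.112 = 42.51 rad/s².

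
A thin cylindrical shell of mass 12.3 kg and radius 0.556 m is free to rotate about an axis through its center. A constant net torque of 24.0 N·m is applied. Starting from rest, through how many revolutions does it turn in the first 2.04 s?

I = MR² = (12.3)(0.556)² = 3.802 kg·m².
α = τ/I = 24.0/3.802 = 6.312 rad/s².
θ = ½αt² = ½(6.312)(2.04)² = 13.13 rad.
Revolutions = θ/(2π) = 2.090.

≈ 2.09 revolutions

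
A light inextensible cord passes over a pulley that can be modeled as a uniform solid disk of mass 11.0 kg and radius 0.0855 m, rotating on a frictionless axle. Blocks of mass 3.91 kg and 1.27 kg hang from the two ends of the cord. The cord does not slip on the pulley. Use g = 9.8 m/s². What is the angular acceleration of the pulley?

I = ½MR² = (1/2)(11.0)(0.0855)² = 0.04021 kg·m².
Heavier block: m₁g − T₁ = m₁a. Lighter block: T₂ − m₂g = m₂a.
Pulley: (T₁ − T₂)R = Iα = I(a/R), so T₁ − T₂ = (I/R²)a = (1/2)M_p a = 5.500·a.
Adding the three: (m₁ − m₂)g = (m₁ + m₂ + 5.500)a, so a = (3.91 − 1.27)(9.8)/(3.91 + 1.27 + 5.500) = 2.422 m/s².
α = a/R = 2.422/0.0855 = 28.33 rad/s².

α ≈ 28.3 rad/s²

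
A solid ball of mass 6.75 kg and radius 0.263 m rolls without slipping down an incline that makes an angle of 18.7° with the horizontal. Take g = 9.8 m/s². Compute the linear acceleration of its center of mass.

a ≈ 2.24 m/s²

Translation along the incline: Mg sinθ − f = Ma.
Rotation about the center: fR = Iα with I = (2/5)MR². No-slip gives a = αR, so f = (I/R²)a = (2/5)M a.
Substituting: Mg sinθ = (1 + 0.4000)Ma, so a = g sinθ/(1 + 0.4000) = (9.8) sin 18.7° / 1.400 = 2.244 m/s².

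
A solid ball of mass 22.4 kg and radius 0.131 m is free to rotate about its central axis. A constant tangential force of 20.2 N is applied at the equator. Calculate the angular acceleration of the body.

α ≈ 17.2 rad/s²

I = (2/5)MR² = (2/5)(22.4)(0.131)² = 0.1538 kg·m².
τ = F R = (20.2)(0.131) = 2.646 N·m.
From τ = Iα: α = 2.646/0.1538 = 17.21 rad/s².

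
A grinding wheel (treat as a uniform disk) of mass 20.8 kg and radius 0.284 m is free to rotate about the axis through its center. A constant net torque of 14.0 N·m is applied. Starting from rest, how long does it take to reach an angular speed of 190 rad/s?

t ≈ 11.4 s

I = ½MR² = (1/2)(20.8)(0.284)² = 0.8388 kg·m².
α = τ/I = 14.0/0.8388 = 16.69 rad/s².
ω = αt ⇒ t = ω/α = 190/16.69 = 11.38 s.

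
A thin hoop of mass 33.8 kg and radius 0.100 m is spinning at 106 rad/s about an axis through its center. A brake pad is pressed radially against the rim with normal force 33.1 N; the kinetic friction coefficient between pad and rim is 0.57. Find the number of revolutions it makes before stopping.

≈ 160 revolutions

I = MR² = (33.8)(0.100)² = 0.3380 kg·m².
Friction force f = μN = (0.57)(33.1) = 18.87 N at the rim; torque magnitude τ = fR = 1.887 N·m, opposing ω.
|α| = τ/I = 1.887/0.3380 = 5.582 rad/s² (deceleration).
ω² = ω₀² − 2|α|θ with ω = 0 ⇒ θ = ω₀²/(2|α|) = 1006 rad = 160.2 rev.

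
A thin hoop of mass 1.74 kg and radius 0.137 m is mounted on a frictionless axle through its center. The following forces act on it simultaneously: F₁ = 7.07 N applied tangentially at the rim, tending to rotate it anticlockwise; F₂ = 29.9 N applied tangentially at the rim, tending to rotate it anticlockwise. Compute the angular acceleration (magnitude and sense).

α ≈ 155 rad/s², anticlockwise

I = MR² = (1.74)(0.137)² = 0.03266 kg·m².
Taking anticlockwise as positive: τ₁ = +(7.07)(0.137) = +0.9686 N·m; τ₂ = +(29.9)(0.137) = +4.096 N·m.
Net torque τ = 5.065 N·m.
α = τ/I = 5.065/0.03266 = 155.1 rad/s².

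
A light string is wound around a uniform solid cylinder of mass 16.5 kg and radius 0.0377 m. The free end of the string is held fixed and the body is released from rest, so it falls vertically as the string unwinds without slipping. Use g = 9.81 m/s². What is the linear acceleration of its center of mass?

a ≈ 6.54 m/s²

Translation: Mg − T = Ma. Rotation about the center: TR = Iα with I = ½MR².
With a = αR: T = (I/R²)a = (1/2)M a, so Mg = (1 + 0.5000)Ma.
a = g/(1 + 0.5000) = 9.81/1.500 = 6.540 m/s².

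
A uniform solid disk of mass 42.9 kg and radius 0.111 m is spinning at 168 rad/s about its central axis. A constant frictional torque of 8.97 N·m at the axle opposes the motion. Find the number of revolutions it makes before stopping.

I = ½MR² = (1/2)(42.9)(0.111)² = 0.2643 kg·m².
The net torque has magnitude 8.97 N·m, opposing ω.
|α| = τ/I = 8.970/0.2643 = 33.94 rad/s² (deceleration).
ω² = ω₀² − 2|α|θ with ω = 0 ⇒ θ = ω₀²/(2|α|) = 415.8 rad = 66.17 rev.

≈ 66.2 revolutions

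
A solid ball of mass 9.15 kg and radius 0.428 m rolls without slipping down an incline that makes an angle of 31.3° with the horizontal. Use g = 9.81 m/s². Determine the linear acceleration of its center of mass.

Translation along the incline: Mg sinθ − f = Ma.
Rotation about the center: fR = Iα with I = (2/5)MR². No-slip gives a = αR, so f = (I/R²)a = (2/5)M a.
Substituting: Mg sinθ = (1 + 0.4000)Ma, so a = g sinθ/(1 + 0.4000) = (9.81) sin 31.3° / 1.400 = 3.640 m/s².

a ≈ 3.64 m/s²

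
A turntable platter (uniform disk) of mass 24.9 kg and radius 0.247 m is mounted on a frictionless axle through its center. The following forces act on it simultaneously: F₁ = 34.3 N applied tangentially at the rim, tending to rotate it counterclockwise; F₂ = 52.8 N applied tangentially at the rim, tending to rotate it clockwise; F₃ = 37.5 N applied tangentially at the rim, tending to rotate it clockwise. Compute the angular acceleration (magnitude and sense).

α ≈ 18.2 rad/s², clockwise

I = ½MR² = (1/2)(24.9)(0.247)² = 0.7596 kg·m².
Taking counterclockwise as positive: τ₁ = +(34.3)(0.247) = +8.472 N·m; τ₂ = −(52.8)(0.247) = −13.04 N·m; τ₃ = −(37.5)(0.247) = −9.262 N·m.
Net torque τ = -13.83 N·m.
α = τ/I = -13.83/0.7596 = -18.21 rad/s².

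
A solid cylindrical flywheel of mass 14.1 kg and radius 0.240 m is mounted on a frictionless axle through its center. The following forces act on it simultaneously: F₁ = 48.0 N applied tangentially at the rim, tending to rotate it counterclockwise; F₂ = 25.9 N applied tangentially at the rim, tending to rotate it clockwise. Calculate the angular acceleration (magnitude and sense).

I = ½MR² = (1/2)(14.1)(0.240)² = 0.4061 kg·m².
Taking counterclockwise as positive: τ₁ = +(48.0)(0.240) = +11.52 N·m; τ₂ = −(25.9)(0.240) = −6.216 N·m.
Net torque τ = 5.304 N·m.
α = τ/I = 5.304/0.4061 = 13.06 rad/s².

α ≈ 13.1 rad/s², counterclockwise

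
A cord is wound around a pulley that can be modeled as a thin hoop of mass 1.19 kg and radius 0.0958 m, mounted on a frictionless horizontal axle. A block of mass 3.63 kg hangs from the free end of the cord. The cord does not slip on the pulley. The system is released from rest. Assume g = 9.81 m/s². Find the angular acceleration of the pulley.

I = MR² = (1.19)(0.0958)² = 0.01092 kg·m².
Block: mg − T = ma. Pulley: TR = Iα. No-slip: a = αR, so T = (I/R²)a = 1.190·a.
Then mg = (m + 1.190)a, so a = (3.63)(9.81)/(3.63 + 1.190) = 7.388 m/s².
α = a/R = 7.388/0.0958 = 77.12 rad/s².

α ≈ 77.1 rad/s²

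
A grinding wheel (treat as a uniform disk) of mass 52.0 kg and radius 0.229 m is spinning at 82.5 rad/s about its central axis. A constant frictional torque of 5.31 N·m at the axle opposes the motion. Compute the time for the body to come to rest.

t ≈ 21.2 s

I = ½MR² = (1/2)(52.0)(0.229)² = 1.363 kg·m².
The net torque has magnitude 5.31 N·m, opposing ω.
|α| = τ/I = 5.310/1.363 = 3.894 rad/s² (deceleration).
0 = ω₀ − |α|t ⇒ t = ω₀/|α| = 82.5/3.894 = 21.18 s.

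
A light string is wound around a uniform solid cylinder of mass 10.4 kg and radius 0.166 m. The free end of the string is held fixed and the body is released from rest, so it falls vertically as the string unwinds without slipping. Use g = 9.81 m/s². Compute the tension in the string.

Translation: Mg − T = Ma. Rotation about the center: TR = Iα with I = ½MR².
With a = αR: T = (I/R²)a = (1/2)M a, so Mg = (1 + 0.5000)Ma.
a = g/(1 + 0.5000) = 9.81/1.500 = 6.540 m/s².
T = 0.5000·M·a = (0.5000)(10.4)(6.540) = 34.01 N.

T ≈ 34.0 N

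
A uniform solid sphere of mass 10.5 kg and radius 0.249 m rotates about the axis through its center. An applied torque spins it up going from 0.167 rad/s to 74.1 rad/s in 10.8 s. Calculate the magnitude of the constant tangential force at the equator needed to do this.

I = (2/5)MR² = (2/5)(10.5)(0.249)² = 0.2604 kg·m².
α = Δω/Δt = (74.1 − 0.167)/10.8 = 6.846 rad/s².
The required torque is τ = Iα = (0.2604)(6.846) = 1.783 N·m.
A tangential force at the equator gives τ = FR, so F = τ/R = 1.783/0.249 = 7.159 N.

F ≈ 7.16 N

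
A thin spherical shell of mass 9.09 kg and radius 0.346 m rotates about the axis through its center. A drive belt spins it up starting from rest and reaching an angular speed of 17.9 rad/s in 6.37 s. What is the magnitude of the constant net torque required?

τ ≈ 2.04 N·m

I = (2/3)MR² = (2/3)(9.09)(0.346)² = 0.7255 kg·m².
α = Δω/Δt = (17.9 − 0)/6.37 = 2.810 rad/s².
τ = Iα = (0.7255)(2.810) = 2.039 N·m.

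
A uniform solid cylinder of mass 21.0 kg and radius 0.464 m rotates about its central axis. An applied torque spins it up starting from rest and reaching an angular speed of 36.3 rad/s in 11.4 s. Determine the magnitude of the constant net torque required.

τ ≈ 7.20 N·m

I = ½MR² = (1/2)(21.0)(0.464)² = 2.261 kg·m².
α = Δω/Δt = (36.3 − 0)/11.4 = 3.184 rad/s².
τ = Iα = (2.261)(3.184) = 7.198 N·m.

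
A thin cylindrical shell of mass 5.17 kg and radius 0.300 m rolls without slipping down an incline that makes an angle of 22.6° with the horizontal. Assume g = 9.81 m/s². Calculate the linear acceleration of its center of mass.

a ≈ 1.88 m/s²

Translation along the incline: Mg sinθ − f = Ma.
Rotation about the center: fR = Iα with I = MR². No-slip gives a = αR, so f = (I/R²)a = M a.
Substituting: Mg sinθ = (1 + 1.000)Ma, so a = g sinθ/(1 + 1.000) = (9.81) sin 22.6° / 2.000 = 1.885 m/s².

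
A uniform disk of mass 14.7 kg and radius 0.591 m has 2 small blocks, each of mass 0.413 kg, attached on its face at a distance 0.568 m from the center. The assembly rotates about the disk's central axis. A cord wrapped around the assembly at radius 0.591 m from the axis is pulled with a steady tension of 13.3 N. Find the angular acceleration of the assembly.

α ≈ 2.77 rad/s²

I_disk = ½MR² = ½(14.7)(0.591)² = 2.567 kg·m².
I_blocks = 2·m·r² = 2(0.413)(0.568)² = 0.2665 kg·m².
Total I = 2.834 kg·m².
τ = F r = (13.3)(0.591) = 7.860 N·m.
α = τ/I = 7.860/2.834 = 2.774 rad/s².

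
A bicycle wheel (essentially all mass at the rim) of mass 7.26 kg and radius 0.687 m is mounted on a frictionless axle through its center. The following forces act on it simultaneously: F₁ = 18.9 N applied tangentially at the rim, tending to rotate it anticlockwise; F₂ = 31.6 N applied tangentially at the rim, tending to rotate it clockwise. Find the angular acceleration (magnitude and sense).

I = MR² = (7.26)(0.687)² = 3.426 kg·m².
Taking anticlockwise as positive: τ₁ = +(18.9)(0.687) = +12.98 N·m; τ₂ = −(31.6)(0.687) = −21.71 N·m.
Net torque τ = -8.725 N·m.
α = τ/I = -8.725/3.426 = -2.546 rad/s².

α ≈ 2.55 rad/s², clockwise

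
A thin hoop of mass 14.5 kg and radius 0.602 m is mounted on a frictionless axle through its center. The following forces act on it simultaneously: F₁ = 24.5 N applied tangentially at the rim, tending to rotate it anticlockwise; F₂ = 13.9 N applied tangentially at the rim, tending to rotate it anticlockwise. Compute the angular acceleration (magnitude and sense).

I = MR² = (14.5)(0.602)² = 5.255 kg·m².
Taking anticlockwise as positive: τ₁ = +(24.5)(0.602) = +14.75 N·m; τ₂ = +(13.9)(0.602) = +8.368 N·m.
Net torque τ = 23.12 N·m.
α = τ/I = 23.12/5.255 = 4.399 rad/s².

α ≈ 4.40 rad/s², anticlockwise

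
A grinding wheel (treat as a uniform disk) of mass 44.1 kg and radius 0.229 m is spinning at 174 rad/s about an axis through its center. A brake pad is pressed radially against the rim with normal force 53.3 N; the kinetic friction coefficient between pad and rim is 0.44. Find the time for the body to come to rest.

I = ½MR² = (1/2)(44.1)(0.229)² = 1.156 kg·m².
Friction force f = μN = (0.44)(53.3) = 23.45 N at the rim; torque magnitude τ = fR = 5.371 N·m, opposing ω.
|α| = τ/I = 5.371/1.156 = 4.644 rad/s² (deceleration).
0 = ω₀ − |α|t ⇒ t = ω₀/|α| = 174/4.644 = 37.46 s.

t ≈ 37.5 s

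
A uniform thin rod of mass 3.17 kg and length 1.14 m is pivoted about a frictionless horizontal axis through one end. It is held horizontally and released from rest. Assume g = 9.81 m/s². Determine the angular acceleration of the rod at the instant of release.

About the pivot, I = (1/3)ML² = (1/3)(3.17)(1.14)² = 1.373 kg·m².
The weight acts at the center, a distance L/2 = 0.5700 m from the pivot; τ = Mg(L/2) = 17.73 N·m.
α = τ/I = 17.73/1.373 = 12.91 rad/s².

α ≈ 12.9 rad/s²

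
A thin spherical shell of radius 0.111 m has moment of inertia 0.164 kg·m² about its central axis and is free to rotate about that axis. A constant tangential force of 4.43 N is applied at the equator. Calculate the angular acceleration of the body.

α ≈ 3.00 rad/s²

τ = F R = (4.43)(0.111) = 0.4917 N·m.
From τ = Iα: α = 0.4917/0.1640 = 2.998 rad/s².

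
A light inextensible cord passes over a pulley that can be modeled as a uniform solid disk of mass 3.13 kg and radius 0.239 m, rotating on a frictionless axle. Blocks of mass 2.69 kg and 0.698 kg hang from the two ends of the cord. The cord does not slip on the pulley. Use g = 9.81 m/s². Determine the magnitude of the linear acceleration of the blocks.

I = ½MR² = (1/2)(3.13)(0.239)² = 0.08939 kg·m².
Heavier block: m₁g − T₁ = m₁a. Lighter block: T₂ − m₂g = m₂a.
Pulley: (T₁ − T₂)R = Iα = I(a/R), so T₁ − T₂ = (I/R²)a = (1/2)M_p a = 1.565·a.
Adding the three: (m₁ − m₂)g = (m₁ + m₂ + 1.565)a, so a = (2.69 − 0.698)(9.81)/(2.69 + 0.698 + 1.565) = 3.945 m/s².

a ≈ 3.95 m/s²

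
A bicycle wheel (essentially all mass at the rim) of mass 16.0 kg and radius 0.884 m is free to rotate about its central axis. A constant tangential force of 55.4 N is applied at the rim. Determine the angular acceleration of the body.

I = MR² = (16.0)(0.884)² = 12.50 kg·m².
τ = F R = (55.4)(0.884) = 48.97 N·m.
From τ = Iα: α = 48.97/12.50 = 3.917 rad/s².

α ≈ 3.92 rad/s²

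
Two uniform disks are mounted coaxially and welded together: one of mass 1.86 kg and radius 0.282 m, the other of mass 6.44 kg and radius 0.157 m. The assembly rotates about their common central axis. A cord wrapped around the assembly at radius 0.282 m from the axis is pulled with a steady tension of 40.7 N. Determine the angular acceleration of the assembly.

α ≈ 74.9 rad/s²

I = ½M₁R₁² + ½M₂R₂² = ½(1.86)(0.282)² + ½(6.44)(0.157)² = 0.1533 kg·m².
τ = F r = (40.7)(0.282) = 11.48 N·m.
α = τ/I = 11.48/0.1533 = 74.86 rad/s².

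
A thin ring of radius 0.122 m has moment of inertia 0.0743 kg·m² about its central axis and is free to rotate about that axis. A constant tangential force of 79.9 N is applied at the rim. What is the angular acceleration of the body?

τ = F R = (79.9)(0.122) = 9.748 N·m.
From τ = Iα: α = 9.748/0.07430 = 131.2 rad/s².

α ≈ 131 rad/s²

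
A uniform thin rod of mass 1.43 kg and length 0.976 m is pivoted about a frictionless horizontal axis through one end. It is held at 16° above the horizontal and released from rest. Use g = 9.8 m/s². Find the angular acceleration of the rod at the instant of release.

About the pivot, I = (1/3)ML² = (1/3)(1.43)(0.976)² = 0.4541 kg·m².
The weight acts at the center, a distance L/2 = 0.4880 m from the pivot; τ = Mg(L/2) cos 16° = 6.574 N·m.
α = τ/I = 6.574/0.4541 = 14.48 rad/s².

α ≈ 14.5 rad/s²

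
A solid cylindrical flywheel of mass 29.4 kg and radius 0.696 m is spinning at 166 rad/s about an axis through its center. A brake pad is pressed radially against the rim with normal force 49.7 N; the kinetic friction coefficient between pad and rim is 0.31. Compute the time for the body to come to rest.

I = ½MR² = (1/2)(29.4)(0.696)² = 7.121 kg·m².
Friction force f = μN = (0.31)(49.7) = 15.41 N at the rim; torque magnitude τ = fR = 10.72 N·m, opposing ω.
|α| = τ/I = 10.72/7.121 = 1.506 rad/s² (deceleration).
0 = ω₀ − |α|t ⇒ t = ω₀/|α| = 166/1.506 = 110.2 s.

t ≈ 110 s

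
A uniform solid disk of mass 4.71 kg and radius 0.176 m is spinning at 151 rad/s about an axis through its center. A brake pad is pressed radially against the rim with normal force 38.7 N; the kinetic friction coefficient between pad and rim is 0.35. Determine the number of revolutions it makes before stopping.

≈ 55.5 revolutions

I = ½MR² = (1/2)(4.71)(0.176)² = 0.07295 kg·m².
Friction force f = μN = (0.35)(38.7) = 13.54 N at the rim; torque magnitude τ = fR = 2.384 N·m, opposing ω.
|α| = τ/I = 2.384/0.07295 = 32.68 rad/s² (deceleration).
ω² = ω₀² − 2|α|θ with ω = 0 ⇒ θ = ω₀²/(2|α|) = 348.9 rad = 55.52 rev.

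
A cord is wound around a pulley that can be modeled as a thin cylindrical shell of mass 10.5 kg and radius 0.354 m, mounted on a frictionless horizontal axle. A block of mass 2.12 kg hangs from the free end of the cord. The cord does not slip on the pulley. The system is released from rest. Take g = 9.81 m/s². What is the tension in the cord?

I = MR² = (10.5)(0.354)² = 1.316 kg·m².
Block: mg − T = ma. Pulley: TR = Iα. No-slip: a = αR, so T = (I/R²)a = 10.50·a.
Then mg = (m + 10.50)a, so a = (2.12)(9.81)/(2.12 + 10.50) = 1.648 m/s².
T = 10.50·a = 17.30 N.

T ≈ 17.3 N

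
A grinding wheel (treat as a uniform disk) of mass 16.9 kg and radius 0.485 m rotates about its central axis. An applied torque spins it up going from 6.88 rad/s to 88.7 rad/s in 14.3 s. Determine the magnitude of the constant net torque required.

τ ≈ 11.4 N·m

I = ½MR² = (1/2)(16.9)(0.485)² = 1.988 kg·m².
α = Δω/Δt = (88.7 − 6.88)/14.3 = 5.722 rad/s².
τ = Iα = (1.988)(5.722) = 11.37 N·m.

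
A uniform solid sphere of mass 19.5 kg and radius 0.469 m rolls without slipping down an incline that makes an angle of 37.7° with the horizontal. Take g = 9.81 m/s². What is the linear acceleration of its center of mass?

Translation along the incline: Mg sinθ − f = Ma.
Rotation about the center: fR = Iα with I = (2/5)MR². No-slip gives a = αR, so f = (I/R²)a = (2/5)M a.
Substituting: Mg sinθ = (1 + 0.4000)Ma, so a = g sinθ/(1 + 0.4000) = (9.81) sin 37.7° / 1.400 = 4.285 m/s².

a ≈ 4.29 m/s²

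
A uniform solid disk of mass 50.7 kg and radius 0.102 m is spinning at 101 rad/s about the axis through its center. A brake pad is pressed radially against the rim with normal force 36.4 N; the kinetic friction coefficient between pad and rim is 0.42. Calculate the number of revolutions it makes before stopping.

≈ 137 revolutions

I = ½MR² = (1/2)(50.7)(0.102)² = 0.2637 kg·m².
Friction force f = μN = (0.42)(36.4) = 15.29 N at the rim; torque magnitude τ = fR = 1.559 N·m, opposing ω.
|α| = τ/I = 1.559/0.2637 = 5.913 rad/s² (deceleration).
ω² = ω₀² − 2|α|θ with ω = 0 ⇒ θ = ω₀²/(2|α|) = 862.7 rad = 137.3 rev.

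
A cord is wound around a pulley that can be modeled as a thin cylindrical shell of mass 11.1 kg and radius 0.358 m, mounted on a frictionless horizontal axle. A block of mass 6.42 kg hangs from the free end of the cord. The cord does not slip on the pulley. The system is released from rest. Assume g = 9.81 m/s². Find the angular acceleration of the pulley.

I = MR² = (11.1)(0.358)² = 1.423 kg·m².
Block: mg − T = ma. Pulley: TR = Iα. No-slip: a = αR, so T = (I/R²)a = 11.10·a.
Then mg = (m + 11.10)a, so a = (6.42)(9.81)/(6.42 + 11.10) = 3.595 m/s².
α = a/R = 3.595/0.358 = 10.04 rad/s².

α ≈ 10.0 rad/s²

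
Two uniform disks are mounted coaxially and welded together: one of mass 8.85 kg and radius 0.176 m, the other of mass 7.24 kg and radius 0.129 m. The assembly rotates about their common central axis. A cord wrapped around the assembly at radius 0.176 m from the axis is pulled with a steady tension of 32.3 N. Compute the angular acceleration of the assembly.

α ≈ 28.8 rad/s²

I = ½M₁R₁² + ½M₂R₂² = ½(8.85)(0.176)² + ½(7.24)(0.129)² = 0.1973 kg·m².
τ = F r = (32.3)(0.176) = 5.685 N·m.
α = τ/I = 5.685/0.1973 = 28.81 rad/s².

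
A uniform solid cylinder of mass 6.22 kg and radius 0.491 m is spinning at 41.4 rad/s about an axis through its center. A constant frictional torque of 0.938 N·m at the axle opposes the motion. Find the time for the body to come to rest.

I = ½MR² = (1/2)(6.22)(0.491)² = 0.7498 kg·m².
The net torque has magnitude 0.938 N·m, opposing ω.
|α| = τ/I = 0.9380/0.7498 = 1.251 rad/s² (deceleration).
0 = ω₀ − |α|t ⇒ t = ω₀/|α| = 41.4/1.251 = 33.09 s.

t ≈ 33.1 s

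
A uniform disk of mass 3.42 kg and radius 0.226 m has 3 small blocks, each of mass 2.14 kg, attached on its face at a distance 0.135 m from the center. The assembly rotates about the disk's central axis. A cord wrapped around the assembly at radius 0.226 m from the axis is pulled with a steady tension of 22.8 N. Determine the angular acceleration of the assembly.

I_disk = ½MR² = ½(3.42)(0.226)² = 0.08734 kg·m².
I_blocks = 3·m·r² = 3(2.14)(0.135)² = 0.1170 kg·m².
Total I = 0.2043 kg·m².
τ = F r = (22.8)(0.226) = 5.153 N·m.
α = τ/I = 5.153/0.2043 = 25.22 rad/s².

α ≈ 25.2 rad/s²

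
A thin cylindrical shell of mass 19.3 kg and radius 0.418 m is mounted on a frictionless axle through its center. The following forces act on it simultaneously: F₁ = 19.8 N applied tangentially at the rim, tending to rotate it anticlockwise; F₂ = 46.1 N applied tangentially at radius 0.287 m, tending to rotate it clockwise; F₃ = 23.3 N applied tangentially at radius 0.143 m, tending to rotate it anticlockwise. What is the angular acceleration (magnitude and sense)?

I = MR² = (19.3)(0.418)² = 3.372 kg·m².
Taking anticlockwise as positive: τ₁ = +(19.8)(0.418) = +8.276 N·m; τ₂ = −(46.1)(0.287) = −13.23 N·m; τ₃ = +(23.3)(0.143) = +3.332 N·m.
Net torque τ = -1.622 N·m.
α = τ/I = -1.622/3.372 = -0.4811 rad/s².

α ≈ 0.481 rad/s², clockwise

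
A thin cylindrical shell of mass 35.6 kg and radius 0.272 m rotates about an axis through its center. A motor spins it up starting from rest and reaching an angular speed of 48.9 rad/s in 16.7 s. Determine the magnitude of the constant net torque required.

τ ≈ 7.71 N·m

I = MR² = (35.6)(0.272)² = 2.634 kg·m².
α = Δω/Δt = (48.9 − 0)/16.7 = 2.928 rad/s².
τ = Iα = (2.634)(2.928) = 7.712 N·m.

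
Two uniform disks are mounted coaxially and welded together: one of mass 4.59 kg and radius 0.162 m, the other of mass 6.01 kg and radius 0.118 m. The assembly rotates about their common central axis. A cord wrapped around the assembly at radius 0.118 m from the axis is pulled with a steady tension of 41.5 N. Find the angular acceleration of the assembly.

α ≈ 48.0 rad/s²

I = ½M₁R₁² + ½M₂R₂² = ½(4.59)(0.162)² + ½(6.01)(0.118)² = 0.1021 kg·m².
τ = F r = (41.5)(0.118) = 4.897 N·m.
α = τ/I = 4.897/0.1021 = 47.98 rad/s².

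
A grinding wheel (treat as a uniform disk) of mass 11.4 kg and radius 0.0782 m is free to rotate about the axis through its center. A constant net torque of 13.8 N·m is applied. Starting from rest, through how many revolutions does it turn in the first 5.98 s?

I = ½MR² = (1/2)(11.4)(0.0782)² = 0.03486 kg·m².
α = τ/I = 13.8/0.03486 = 395.9 rad/s².
θ = ½αt² = ½(395.9)(5.98)² = 7079 rad.
Revolutions = θ/(2π) = 1127.

≈ 1130 revolutions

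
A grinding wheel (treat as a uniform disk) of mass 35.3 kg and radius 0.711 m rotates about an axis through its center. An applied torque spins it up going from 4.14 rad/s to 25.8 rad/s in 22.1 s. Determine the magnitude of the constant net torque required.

τ ≈ 8.74 N·m

I = ½MR² = (1/2)(35.3)(0.711)² = 8.922 kg·m².
α = Δω/Δt = (25.8 − 4.14)/22.1 = 0.9801 rad/s².
τ = Iα = (8.922)(0.9801) = 8.745 N·m.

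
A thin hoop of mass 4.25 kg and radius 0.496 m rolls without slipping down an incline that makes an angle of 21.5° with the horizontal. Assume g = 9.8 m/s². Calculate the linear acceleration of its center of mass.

Translation along the incline: Mg sinθ − f = Ma.
Rotation about the center: fR = Iα with I = MR². No-slip gives a = αR, so f = (I/R²)a = M a.
Substituting: Mg sinθ = (1 + 1.000)Ma, so a = g sinθ/(1 + 1.000) = (9.8) sin 21.5° / 2.000 = 1.796 m/s².

a ≈ 1.80 m/s²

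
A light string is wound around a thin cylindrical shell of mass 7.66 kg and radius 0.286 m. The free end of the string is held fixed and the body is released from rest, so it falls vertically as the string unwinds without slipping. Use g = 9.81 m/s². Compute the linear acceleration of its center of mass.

Translation: Mg − T = Ma. Rotation about the center: TR = Iα with I = MR².
With a = αR: T = (I/R²)a = M a, so Mg = (1 + 1.000)Ma.
a = g/(1 + 1.000) = 9.81/2.000 = 4.905 m/s².

a ≈ 4.91 m/s²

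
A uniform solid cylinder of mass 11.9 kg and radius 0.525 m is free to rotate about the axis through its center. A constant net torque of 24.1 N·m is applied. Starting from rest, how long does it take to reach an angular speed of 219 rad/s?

I = ½MR² = (1/2)(11.9)(0.525)² = 1.640 kg·m².
α = τ/I = 24.1/1.640 = 14.70 rad/s².
ω = αt ⇒ t = ω/α = 219/14.70 = 14.90 s.

t ≈ 14.9 s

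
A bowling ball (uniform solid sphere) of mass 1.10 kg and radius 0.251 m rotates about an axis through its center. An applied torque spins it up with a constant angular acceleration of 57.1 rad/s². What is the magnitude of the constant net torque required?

τ ≈ 1.58 N·m

I = (2/5)MR² = (2/5)(1.10)(0.251)² = 0.02772 kg·m².
τ = Iα = (0.02772)(57.10) = 1.583 N·m.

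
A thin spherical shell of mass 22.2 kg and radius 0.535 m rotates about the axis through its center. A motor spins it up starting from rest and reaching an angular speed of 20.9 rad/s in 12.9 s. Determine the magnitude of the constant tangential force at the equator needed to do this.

F ≈ 12.8 N

I = (2/3)MR² = (2/3)(22.2)(0.535)² = 4.236 kg·m².
α = Δω/Δt = (20.9 − 0)/12.9 = 1.620 rad/s².
The required torque is τ = Iα = (4.236)(1.620) = 6.863 N·m.
A tangential force at the equator gives τ = FR, so F = τ/R = 6.863/0.535 = 12.83 N.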